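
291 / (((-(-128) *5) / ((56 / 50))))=0.51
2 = 2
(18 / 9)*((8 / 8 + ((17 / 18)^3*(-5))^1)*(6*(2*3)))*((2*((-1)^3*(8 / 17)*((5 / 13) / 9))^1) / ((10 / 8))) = 92224 / 12393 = 7.44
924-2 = 922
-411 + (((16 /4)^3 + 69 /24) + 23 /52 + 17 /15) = -534377 /1560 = -342.55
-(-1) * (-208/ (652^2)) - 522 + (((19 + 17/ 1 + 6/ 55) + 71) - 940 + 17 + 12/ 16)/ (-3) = -250.29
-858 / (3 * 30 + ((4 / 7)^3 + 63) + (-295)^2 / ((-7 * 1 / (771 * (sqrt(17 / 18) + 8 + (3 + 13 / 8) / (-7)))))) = 0.00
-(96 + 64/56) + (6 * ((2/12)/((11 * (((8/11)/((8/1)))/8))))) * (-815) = -46320/7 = -6617.14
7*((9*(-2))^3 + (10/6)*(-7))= -122717/3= -40905.67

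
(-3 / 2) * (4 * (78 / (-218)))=234 / 109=2.15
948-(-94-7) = 1049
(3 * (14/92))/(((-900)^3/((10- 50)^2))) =-0.00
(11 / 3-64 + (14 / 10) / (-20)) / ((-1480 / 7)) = 126847 / 444000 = 0.29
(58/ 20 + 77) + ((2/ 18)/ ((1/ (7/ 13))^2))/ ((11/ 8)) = 13371989/ 167310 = 79.92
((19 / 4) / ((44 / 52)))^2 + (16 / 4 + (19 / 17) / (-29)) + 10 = 45.47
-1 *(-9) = 9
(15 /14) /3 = 5 /14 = 0.36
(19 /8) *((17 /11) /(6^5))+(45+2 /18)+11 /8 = 31810211 /684288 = 46.49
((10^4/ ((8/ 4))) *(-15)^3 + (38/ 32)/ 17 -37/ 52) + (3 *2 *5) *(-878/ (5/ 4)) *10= -60415108189/ 3536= -17085720.64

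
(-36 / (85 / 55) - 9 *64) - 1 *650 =-21238 / 17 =-1249.29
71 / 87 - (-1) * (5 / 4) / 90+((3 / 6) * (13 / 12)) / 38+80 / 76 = 150505 / 79344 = 1.90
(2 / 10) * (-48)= -48 / 5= -9.60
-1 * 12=-12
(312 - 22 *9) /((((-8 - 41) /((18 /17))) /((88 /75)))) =-60192 /20825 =-2.89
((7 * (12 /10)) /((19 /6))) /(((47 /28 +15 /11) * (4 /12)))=2.62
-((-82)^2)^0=-1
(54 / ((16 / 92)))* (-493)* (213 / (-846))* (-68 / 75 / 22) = -1588.34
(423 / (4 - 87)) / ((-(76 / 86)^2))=782127 / 119852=6.53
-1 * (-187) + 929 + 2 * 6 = 1128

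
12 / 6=2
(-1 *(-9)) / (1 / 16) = 144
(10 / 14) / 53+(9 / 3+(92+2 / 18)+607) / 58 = 2346959 / 193662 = 12.12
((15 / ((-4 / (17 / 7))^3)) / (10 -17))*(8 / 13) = 0.30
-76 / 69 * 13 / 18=-494 / 621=-0.80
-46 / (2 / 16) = -368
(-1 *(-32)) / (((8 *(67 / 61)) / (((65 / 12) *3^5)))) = 321165 / 67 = 4793.51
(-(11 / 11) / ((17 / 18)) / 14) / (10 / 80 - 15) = 72 / 14161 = 0.01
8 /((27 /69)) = 184 /9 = 20.44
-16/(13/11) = -176/13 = -13.54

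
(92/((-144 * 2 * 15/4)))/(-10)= 23/2700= 0.01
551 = 551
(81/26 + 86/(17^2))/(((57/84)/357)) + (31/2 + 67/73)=1110850983/613054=1812.00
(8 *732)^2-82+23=34292677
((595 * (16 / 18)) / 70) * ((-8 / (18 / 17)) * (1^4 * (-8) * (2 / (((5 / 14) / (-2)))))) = -2071552 / 405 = -5114.94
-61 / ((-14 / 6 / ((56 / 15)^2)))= 27328 / 75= 364.37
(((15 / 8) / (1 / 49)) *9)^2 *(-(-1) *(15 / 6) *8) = 218791125 / 16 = 13674445.31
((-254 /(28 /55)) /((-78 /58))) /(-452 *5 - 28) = -18415 /113568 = -0.16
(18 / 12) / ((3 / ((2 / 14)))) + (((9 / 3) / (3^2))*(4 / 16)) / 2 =19 / 168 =0.11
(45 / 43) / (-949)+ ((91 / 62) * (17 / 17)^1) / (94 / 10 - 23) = -18756905 / 172042312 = -0.11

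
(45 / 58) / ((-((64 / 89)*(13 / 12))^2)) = -3208005 / 2509312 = -1.28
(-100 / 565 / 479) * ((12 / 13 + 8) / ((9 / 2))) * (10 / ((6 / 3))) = -23200 / 6332859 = -0.00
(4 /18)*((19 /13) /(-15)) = -38 /1755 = -0.02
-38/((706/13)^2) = -3211/249218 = -0.01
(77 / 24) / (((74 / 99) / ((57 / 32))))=144837 / 18944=7.65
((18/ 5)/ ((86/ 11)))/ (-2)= -0.23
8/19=0.42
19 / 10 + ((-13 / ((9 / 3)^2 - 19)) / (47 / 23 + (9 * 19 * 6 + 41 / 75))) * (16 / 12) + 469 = 321357437 / 682430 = 470.90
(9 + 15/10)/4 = 21/8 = 2.62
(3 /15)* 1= 1 /5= 0.20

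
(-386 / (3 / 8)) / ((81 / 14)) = -43232 / 243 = -177.91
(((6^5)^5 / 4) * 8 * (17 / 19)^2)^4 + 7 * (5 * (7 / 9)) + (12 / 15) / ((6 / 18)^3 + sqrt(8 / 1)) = 5832 * sqrt(2) / 29155 + 19133391027764190611266168378734130844220206017519104864094858413734237172354720250894956620243 / 4456402024143195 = 4293461614124199216419630000000000000000000000000000000000000000000000000000000.00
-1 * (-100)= 100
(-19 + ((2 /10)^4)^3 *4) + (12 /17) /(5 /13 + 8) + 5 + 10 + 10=6.08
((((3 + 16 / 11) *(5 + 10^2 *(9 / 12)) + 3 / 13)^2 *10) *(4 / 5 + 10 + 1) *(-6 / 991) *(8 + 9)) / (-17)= 1841002522692 / 20264959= 90846.59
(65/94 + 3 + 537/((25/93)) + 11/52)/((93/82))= 5014065439/2841150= 1764.80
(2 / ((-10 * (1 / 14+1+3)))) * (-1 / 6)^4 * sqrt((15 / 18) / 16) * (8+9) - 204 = -204 - 119 * sqrt(30) / 4432320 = -204.00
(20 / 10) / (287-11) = 1 / 138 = 0.01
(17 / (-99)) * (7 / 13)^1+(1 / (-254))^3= -1950061903 / 21090151368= -0.09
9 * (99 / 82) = 891 / 82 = 10.87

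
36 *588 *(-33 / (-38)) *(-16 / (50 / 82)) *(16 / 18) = -203664384 / 475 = -428767.12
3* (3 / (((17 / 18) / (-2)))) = -324 / 17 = -19.06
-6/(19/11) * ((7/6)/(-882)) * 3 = 11/798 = 0.01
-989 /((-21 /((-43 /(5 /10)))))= -85054 /21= -4050.19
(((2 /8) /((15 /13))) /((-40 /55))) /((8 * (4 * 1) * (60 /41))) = -5863 /921600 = -0.01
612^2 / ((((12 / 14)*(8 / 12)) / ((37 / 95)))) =24251724 / 95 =255281.31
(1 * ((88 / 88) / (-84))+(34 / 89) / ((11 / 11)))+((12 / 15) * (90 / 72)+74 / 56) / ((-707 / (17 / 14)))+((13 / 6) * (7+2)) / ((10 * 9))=215627557 / 369987240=0.58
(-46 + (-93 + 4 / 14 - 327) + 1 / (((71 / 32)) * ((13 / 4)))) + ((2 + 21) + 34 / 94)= -134285770 / 303667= -442.21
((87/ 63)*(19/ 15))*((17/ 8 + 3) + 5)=4959/ 280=17.71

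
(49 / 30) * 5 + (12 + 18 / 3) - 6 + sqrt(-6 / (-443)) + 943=sqrt(2658) / 443 + 5779 / 6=963.28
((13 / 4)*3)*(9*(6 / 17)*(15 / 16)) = 15795 / 544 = 29.03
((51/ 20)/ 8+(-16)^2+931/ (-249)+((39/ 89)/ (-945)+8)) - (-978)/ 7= 29806246943/ 74460960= 400.29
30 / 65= 6 / 13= 0.46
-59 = -59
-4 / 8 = -1 / 2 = -0.50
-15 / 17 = -0.88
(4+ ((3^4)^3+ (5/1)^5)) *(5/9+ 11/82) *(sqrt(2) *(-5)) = -2607059.87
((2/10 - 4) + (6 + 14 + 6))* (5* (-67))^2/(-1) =-2491395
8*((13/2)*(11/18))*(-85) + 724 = -17794/9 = -1977.11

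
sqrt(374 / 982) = sqrt(91817) / 491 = 0.62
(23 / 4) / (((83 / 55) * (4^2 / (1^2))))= 1265 / 5312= 0.24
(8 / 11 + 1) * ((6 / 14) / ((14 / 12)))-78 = -41700 / 539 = -77.37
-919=-919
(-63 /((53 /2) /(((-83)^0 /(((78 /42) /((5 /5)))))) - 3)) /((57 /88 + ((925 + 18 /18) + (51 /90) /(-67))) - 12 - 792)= -78004080 /7017502399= -0.01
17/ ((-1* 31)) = -17/ 31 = -0.55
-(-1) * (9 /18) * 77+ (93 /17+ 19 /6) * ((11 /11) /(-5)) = 9377 /255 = 36.77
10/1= 10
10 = 10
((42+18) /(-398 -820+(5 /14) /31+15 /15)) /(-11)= 0.00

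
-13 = -13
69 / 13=5.31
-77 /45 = -1.71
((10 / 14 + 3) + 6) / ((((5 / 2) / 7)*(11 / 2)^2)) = 544 / 605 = 0.90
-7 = -7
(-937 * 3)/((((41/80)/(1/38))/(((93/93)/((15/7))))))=-52472/779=-67.36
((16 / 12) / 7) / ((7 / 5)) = 20 / 147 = 0.14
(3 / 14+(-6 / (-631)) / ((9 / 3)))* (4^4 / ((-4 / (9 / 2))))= -276624 / 4417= -62.63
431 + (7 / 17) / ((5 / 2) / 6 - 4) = 314977 / 731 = 430.89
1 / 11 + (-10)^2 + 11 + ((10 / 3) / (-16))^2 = 704147 / 6336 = 111.13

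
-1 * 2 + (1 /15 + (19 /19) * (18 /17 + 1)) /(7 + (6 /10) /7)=-10751 /6324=-1.70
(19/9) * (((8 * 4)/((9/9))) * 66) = 13376/3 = 4458.67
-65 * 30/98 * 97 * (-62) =5863650/49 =119666.33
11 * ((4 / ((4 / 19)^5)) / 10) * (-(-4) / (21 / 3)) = 27237089 / 4480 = 6079.71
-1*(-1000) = 1000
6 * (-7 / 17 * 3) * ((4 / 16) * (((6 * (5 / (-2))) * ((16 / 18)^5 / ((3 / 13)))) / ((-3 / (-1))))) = 7454720 / 334611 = 22.28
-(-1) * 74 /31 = 74 /31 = 2.39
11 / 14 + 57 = 809 / 14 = 57.79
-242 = -242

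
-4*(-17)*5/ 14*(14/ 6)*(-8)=-1360/ 3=-453.33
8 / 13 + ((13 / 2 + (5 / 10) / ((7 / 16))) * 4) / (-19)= -1718 / 1729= -0.99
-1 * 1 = -1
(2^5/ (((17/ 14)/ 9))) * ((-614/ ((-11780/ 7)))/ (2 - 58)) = -77364/ 50065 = -1.55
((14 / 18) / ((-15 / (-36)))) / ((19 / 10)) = 56 / 57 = 0.98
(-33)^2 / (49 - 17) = 1089 / 32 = 34.03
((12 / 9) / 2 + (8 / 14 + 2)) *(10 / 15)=136 / 63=2.16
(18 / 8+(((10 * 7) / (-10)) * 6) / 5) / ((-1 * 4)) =1.54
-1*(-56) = 56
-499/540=-0.92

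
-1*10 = -10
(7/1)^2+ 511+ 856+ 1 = 1417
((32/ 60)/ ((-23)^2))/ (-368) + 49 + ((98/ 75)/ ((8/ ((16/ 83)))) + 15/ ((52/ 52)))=3233144883/ 50493050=64.03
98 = 98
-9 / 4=-2.25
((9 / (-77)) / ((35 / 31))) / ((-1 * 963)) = 31 / 288365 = 0.00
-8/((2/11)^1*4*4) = -11/4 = -2.75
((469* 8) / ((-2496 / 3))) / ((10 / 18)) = -4221 / 520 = -8.12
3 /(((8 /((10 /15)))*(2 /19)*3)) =19 /24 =0.79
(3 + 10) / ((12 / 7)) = 91 / 12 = 7.58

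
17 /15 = 1.13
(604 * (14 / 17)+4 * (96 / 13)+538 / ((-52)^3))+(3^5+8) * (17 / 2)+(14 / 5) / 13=15899689119 / 5975840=2660.66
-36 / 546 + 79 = 78.93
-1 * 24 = -24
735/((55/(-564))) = -7537.09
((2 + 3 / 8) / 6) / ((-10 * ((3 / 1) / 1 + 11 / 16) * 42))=-19 / 74340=-0.00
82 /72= 1.14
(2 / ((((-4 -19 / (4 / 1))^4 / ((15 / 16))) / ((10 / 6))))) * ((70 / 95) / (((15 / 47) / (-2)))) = -6016 / 2443875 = -0.00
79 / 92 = 0.86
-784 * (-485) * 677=257422480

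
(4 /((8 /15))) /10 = 0.75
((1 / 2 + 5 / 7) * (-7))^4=83521 / 16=5220.06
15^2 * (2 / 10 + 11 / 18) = 365 / 2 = 182.50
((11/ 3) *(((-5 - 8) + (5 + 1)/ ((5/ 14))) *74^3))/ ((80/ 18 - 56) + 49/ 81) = -2286679032/ 20635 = -110815.56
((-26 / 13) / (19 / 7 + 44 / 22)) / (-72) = 7 / 1188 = 0.01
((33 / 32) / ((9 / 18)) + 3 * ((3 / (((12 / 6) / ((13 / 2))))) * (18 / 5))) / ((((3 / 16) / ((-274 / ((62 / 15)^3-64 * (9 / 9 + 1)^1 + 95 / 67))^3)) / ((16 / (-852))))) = -181588151776215380962500000 / 143908310721945868520129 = -1261.83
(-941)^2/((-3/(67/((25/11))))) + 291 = -652577672/75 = -8701035.63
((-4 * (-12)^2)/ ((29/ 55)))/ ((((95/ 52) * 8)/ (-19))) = 41184/ 29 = 1420.14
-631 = -631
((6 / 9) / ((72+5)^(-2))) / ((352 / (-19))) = -10241 / 48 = -213.35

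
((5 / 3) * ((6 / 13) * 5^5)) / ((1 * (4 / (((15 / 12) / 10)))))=15625 / 208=75.12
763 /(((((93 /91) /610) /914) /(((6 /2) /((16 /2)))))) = 9677918705 /62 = 156095462.98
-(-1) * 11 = 11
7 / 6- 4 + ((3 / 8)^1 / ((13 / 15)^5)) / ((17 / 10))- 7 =-710641883 / 75743772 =-9.38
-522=-522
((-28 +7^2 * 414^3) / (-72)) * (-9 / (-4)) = -108654350.88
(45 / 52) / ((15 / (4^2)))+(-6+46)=532 / 13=40.92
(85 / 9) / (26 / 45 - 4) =-425 / 154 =-2.76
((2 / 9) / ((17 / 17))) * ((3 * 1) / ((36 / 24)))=4 / 9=0.44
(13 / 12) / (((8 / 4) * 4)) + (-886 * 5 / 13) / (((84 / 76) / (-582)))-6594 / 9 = 520394229 / 2912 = 178706.81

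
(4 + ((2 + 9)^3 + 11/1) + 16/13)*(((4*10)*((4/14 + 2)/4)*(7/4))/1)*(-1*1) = -700560/13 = -53889.23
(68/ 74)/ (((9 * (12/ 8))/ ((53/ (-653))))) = -3604/ 652347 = -0.01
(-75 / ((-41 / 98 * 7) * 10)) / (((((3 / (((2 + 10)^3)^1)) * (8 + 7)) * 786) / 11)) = 1.38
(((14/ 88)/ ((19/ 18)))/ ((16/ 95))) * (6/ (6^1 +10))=945/ 2816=0.34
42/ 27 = 14/ 9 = 1.56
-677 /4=-169.25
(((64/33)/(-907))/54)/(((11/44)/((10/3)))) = -1280/2424411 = -0.00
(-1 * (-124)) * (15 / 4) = 465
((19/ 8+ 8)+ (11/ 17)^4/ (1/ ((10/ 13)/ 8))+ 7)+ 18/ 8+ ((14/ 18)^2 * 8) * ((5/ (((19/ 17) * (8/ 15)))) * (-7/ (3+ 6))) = -478509308893/ 40104111528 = -11.93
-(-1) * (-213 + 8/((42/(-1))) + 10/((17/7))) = -74639/357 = -209.07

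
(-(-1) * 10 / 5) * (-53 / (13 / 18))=-1908 / 13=-146.77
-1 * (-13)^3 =2197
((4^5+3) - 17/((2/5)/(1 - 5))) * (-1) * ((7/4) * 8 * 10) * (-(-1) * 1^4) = -167580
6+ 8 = 14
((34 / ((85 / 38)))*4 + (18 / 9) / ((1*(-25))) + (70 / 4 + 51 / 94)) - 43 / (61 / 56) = 2815906 / 71675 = 39.29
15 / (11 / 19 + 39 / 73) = 20805 / 1544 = 13.47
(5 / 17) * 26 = 130 / 17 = 7.65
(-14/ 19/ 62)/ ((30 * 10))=-7/ 176700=-0.00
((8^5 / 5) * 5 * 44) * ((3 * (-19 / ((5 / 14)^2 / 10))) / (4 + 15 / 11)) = -354369404928 / 295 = -1201252220.09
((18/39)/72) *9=0.06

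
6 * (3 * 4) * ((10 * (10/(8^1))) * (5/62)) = 2250/31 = 72.58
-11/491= -0.02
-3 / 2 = -1.50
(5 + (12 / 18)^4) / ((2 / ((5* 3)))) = 2105 / 54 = 38.98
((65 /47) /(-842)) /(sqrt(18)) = -65 * sqrt(2) /237444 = -0.00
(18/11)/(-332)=-9/1826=-0.00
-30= -30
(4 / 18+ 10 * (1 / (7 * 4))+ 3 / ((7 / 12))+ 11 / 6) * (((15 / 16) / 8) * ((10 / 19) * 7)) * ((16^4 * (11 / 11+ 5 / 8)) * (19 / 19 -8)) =-138611200 / 57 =-2431775.44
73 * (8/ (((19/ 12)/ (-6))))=-42048/ 19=-2213.05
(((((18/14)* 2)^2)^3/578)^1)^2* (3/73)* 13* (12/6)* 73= 22558211937810432/1156038148314721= 19.51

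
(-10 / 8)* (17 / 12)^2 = -1445 / 576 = -2.51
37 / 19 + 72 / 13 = 1849 / 247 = 7.49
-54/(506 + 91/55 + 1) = -1485/13988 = -0.11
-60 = -60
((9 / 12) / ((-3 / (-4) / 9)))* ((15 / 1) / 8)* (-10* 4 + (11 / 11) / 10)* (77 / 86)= -829521 / 1376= -602.85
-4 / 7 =-0.57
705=705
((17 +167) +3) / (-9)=-20.78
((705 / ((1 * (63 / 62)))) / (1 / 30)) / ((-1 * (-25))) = 5828 / 7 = 832.57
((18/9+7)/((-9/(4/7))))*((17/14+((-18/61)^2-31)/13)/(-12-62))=-788037/87700249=-0.01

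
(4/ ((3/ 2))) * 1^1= 8/ 3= 2.67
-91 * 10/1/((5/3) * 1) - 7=-553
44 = 44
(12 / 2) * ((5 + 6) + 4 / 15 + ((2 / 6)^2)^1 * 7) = 1084 / 15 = 72.27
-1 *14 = -14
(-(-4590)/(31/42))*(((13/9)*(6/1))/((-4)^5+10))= -21420/403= -53.15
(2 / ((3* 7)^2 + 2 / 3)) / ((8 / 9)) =27 / 5300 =0.01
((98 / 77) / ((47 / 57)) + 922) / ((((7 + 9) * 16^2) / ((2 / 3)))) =14921 / 99264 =0.15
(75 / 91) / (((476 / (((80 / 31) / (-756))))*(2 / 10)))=-625 / 21149037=-0.00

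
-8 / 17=-0.47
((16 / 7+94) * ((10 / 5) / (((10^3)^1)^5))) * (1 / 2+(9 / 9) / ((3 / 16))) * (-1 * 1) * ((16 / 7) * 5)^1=-337 / 26250000000000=-0.00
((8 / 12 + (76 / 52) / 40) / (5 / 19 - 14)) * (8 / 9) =-20843 / 458055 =-0.05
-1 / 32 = -0.03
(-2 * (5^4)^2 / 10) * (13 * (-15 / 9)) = 5078125 / 3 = 1692708.33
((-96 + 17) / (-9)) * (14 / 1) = 1106 / 9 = 122.89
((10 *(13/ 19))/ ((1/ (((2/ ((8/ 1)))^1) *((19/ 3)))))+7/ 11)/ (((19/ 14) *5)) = 5299/ 3135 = 1.69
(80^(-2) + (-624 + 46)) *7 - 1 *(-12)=-25817593 / 6400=-4034.00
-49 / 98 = -0.50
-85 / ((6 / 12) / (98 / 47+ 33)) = -280330 / 47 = -5964.47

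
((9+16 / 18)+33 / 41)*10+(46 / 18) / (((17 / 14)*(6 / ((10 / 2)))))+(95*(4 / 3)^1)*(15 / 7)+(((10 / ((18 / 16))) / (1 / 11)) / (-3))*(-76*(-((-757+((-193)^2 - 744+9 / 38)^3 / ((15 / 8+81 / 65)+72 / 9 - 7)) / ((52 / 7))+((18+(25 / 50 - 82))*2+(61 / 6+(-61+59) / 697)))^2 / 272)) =-620817855618203915434691312934022828024952118422995 / 26997145219913801576268807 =-22995685305284515829286090.00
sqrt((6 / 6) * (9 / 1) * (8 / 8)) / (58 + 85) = 3 / 143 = 0.02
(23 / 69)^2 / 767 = 1 / 6903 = 0.00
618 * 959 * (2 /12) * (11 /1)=1086547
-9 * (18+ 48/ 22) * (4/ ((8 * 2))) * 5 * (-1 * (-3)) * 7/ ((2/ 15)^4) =-5310309375/ 352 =-15086106.18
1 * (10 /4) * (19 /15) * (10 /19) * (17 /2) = 85 /6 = 14.17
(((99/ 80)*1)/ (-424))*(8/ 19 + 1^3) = -2673/ 644480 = -0.00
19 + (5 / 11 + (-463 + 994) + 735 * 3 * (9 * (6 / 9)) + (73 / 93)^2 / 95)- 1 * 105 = 123601620269 / 9038205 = 13675.46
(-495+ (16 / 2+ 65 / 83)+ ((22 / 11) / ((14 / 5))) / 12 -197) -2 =-4776917 / 6972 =-685.16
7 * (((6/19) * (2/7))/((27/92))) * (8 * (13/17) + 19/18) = 403880/26163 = 15.44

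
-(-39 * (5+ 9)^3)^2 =-11452424256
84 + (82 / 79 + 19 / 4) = 28373 / 316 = 89.79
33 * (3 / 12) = 33 / 4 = 8.25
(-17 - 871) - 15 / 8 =-7119 / 8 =-889.88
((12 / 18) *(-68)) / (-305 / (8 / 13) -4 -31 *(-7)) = 64 / 399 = 0.16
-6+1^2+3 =-2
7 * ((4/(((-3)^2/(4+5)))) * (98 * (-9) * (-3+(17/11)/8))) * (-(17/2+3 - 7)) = -6862401/22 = -311927.32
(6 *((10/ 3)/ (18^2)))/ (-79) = -5/ 6399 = -0.00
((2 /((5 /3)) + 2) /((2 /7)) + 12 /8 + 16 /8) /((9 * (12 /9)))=49 /40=1.22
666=666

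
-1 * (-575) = 575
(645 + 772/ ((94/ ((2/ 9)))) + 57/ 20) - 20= 629.68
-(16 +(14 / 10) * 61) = -507 / 5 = -101.40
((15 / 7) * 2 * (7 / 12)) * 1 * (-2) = -5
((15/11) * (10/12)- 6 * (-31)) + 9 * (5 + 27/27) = 5305/22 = 241.14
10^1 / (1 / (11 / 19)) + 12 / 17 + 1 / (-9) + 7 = 38908 / 2907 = 13.38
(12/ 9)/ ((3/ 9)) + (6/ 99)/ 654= 4.00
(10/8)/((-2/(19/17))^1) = -95/136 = -0.70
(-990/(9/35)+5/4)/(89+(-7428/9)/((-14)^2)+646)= -2263065/429704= -5.27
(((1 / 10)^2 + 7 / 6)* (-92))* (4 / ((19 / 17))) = -552092 / 1425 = -387.43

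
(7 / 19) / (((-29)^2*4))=7 / 63916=0.00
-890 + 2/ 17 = -15128/ 17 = -889.88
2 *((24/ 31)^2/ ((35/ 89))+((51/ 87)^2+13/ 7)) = 30104744/ 4041005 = 7.45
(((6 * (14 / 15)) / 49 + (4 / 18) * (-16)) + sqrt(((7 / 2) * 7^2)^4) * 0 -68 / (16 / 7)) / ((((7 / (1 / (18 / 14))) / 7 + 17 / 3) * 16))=-41821 / 140160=-0.30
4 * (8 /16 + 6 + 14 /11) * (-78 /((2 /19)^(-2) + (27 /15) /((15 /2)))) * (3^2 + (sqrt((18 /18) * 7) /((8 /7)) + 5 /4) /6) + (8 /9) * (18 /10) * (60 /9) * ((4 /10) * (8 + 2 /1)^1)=-60951458 /298617 - 389025 * sqrt(7) /99539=-214.45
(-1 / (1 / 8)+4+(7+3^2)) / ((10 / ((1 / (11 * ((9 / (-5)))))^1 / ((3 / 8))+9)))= 10.64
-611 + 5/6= -3661/6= -610.17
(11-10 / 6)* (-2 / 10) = -28 / 15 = -1.87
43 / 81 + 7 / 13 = 1126 / 1053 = 1.07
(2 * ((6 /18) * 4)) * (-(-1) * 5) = 40 /3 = 13.33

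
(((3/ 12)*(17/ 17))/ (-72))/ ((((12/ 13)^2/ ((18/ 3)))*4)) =-169/ 27648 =-0.01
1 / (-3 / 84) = -28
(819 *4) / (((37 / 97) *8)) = 1073.55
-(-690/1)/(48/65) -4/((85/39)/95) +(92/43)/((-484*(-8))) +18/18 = 67313211/88451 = 761.02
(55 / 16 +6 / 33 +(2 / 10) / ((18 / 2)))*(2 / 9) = 28841 / 35640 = 0.81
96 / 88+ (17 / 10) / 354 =42667 / 38940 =1.10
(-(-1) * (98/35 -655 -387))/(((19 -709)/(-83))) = -71878/575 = -125.01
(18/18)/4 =1/4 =0.25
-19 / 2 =-9.50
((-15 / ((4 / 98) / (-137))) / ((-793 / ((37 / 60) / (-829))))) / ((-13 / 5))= -1241905 / 68369288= -0.02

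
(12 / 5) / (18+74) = 3 / 115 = 0.03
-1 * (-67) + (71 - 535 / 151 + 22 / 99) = 183029 / 1359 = 134.68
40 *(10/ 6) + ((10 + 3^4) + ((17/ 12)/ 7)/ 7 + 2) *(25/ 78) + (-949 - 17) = -39879499/ 45864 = -869.52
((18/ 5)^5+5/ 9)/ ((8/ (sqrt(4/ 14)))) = 17021737 * sqrt(14)/ 1575000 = 40.44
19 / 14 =1.36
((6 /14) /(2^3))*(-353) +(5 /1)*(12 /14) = -117 /8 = -14.62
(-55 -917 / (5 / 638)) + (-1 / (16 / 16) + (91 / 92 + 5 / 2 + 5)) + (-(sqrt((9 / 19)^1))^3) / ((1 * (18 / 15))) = -53846087 / 460 -45 * sqrt(19) / 722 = -117056.98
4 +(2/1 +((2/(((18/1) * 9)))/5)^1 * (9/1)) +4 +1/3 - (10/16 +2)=2783/360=7.73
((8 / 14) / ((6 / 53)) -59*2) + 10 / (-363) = -112.98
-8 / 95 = -0.08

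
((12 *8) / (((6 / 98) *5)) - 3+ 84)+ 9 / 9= 1978 / 5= 395.60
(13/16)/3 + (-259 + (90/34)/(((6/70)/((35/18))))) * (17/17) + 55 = -39081/272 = -143.68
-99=-99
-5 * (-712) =3560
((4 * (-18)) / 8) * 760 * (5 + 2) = -47880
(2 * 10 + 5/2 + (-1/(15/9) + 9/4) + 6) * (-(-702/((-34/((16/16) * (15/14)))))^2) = -3343059135/226576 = -14754.69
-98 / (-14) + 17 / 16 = 129 / 16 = 8.06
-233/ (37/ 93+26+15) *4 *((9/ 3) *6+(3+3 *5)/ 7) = -6240672/ 13475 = -463.13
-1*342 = -342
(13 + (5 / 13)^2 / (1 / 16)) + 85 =16962 / 169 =100.37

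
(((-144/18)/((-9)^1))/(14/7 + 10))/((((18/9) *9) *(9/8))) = 8/2187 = 0.00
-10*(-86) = 860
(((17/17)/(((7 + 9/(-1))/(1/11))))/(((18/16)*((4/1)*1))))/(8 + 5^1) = -1/1287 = -0.00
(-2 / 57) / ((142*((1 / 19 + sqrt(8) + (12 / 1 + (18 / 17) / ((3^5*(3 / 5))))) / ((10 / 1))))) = -1448250570 / 6679590751367 + 240176340*sqrt(2) / 6679590751367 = -0.00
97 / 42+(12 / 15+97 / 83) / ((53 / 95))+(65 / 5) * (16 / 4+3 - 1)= 15489793 / 184758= 83.84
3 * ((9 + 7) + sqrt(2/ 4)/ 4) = 3 * sqrt(2)/ 8 + 48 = 48.53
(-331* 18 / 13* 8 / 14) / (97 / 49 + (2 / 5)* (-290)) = 166824 / 72631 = 2.30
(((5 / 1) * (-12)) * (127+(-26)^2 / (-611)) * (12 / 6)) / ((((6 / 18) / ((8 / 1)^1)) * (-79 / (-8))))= -136327680 / 3713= -36716.32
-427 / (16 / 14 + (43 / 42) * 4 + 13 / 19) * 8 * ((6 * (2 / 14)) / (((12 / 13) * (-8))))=316407 / 4726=66.95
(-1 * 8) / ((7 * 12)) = -2 / 21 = -0.10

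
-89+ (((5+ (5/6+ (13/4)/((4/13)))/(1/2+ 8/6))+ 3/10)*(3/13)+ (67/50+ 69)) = -457671/28600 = -16.00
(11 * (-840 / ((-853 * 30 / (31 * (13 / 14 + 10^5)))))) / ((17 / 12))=11457706392 / 14501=790132.16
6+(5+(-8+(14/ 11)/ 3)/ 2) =238/ 33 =7.21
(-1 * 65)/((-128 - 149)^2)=-65/76729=-0.00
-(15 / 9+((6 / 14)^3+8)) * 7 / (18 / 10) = -50140 / 1323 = -37.90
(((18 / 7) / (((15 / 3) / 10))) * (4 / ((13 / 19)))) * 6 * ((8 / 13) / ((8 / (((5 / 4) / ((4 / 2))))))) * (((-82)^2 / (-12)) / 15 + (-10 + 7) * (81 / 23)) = -11308344 / 27209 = -415.61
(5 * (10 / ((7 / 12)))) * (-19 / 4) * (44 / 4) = -31350 / 7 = -4478.57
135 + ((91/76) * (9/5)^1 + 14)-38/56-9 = 94082/665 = 141.48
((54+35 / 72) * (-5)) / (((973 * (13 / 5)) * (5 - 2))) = -98075 / 2732184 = -0.04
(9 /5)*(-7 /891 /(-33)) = 7 /16335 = 0.00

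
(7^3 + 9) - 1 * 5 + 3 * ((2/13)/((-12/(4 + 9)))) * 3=345.50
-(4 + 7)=-11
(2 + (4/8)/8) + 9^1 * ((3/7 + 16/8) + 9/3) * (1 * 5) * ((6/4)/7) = 42657/784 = 54.41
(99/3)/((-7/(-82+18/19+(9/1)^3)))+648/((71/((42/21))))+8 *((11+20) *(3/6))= -27501373/9443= -2912.36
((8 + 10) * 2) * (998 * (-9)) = -323352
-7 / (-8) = 7 / 8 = 0.88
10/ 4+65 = 135/ 2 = 67.50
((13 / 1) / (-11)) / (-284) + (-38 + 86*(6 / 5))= 1018489 / 15620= 65.20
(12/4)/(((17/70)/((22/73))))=4620/1241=3.72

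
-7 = -7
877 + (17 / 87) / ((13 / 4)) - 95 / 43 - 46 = 40309502 / 48633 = 828.85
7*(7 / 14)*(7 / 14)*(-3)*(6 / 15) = -21 / 10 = -2.10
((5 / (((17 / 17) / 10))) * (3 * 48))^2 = 51840000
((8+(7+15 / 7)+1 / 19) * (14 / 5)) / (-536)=-2287 / 25460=-0.09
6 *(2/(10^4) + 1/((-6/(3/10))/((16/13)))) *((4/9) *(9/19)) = -11961/154375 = -0.08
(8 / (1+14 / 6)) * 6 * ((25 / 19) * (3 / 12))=4.74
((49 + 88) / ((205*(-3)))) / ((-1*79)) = 0.00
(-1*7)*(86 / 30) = -301 / 15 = -20.07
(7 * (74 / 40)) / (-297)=-259 / 5940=-0.04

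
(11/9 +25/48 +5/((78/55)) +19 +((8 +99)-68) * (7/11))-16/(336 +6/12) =679607437/13858416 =49.04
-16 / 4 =-4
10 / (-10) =-1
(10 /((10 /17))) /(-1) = -17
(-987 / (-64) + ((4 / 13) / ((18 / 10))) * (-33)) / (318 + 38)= 24413 / 888576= 0.03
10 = 10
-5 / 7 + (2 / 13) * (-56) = -849 / 91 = -9.33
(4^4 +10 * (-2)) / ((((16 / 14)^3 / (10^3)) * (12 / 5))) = 12648125 / 192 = 65875.65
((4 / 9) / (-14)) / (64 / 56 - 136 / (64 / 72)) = 2 / 9567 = 0.00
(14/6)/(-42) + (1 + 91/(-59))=-635/1062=-0.60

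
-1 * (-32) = 32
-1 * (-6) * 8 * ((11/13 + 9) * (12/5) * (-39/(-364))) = 55296/455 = 121.53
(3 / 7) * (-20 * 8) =-480 / 7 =-68.57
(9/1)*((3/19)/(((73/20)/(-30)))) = -11.68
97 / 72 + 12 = 961 / 72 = 13.35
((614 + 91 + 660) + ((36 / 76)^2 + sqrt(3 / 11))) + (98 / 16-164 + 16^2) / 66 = sqrt(33) / 11 + 260506073 / 190608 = 1367.23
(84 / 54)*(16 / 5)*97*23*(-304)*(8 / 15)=-1215377408 / 675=-1800559.12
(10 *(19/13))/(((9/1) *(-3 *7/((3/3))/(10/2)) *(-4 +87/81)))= 950/7189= 0.13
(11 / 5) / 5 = 11 / 25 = 0.44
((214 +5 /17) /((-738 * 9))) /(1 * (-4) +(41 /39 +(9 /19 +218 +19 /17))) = -899821 /6042110058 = -0.00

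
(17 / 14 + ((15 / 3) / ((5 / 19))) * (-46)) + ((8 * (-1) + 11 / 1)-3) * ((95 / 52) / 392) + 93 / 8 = -48225 / 56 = -861.16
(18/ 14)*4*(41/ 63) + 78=3986/ 49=81.35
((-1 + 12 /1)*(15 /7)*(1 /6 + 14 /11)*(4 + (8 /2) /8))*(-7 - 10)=-72675 /28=-2595.54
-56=-56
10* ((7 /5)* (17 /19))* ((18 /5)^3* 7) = 9716112 /2375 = 4090.99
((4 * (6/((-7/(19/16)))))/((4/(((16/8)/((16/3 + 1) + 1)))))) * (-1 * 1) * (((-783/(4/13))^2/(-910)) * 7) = -1362896847/98560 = -13828.09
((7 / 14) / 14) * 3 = 3 / 28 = 0.11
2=2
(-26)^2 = 676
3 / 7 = 0.43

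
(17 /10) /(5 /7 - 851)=-119 /59520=-0.00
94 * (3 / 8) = 35.25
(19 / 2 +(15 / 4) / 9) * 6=119 / 2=59.50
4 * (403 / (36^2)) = 403 / 324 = 1.24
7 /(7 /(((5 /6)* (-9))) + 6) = 105 /76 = 1.38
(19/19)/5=1/5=0.20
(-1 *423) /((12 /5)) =-705 /4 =-176.25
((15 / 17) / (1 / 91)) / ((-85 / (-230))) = 62790 / 289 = 217.27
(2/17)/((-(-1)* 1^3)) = 2/17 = 0.12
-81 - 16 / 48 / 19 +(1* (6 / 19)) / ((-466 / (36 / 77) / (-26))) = -82843114 / 1022637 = -81.01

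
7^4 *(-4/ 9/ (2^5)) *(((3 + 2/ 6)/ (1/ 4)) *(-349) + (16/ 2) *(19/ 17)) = 71088808/ 459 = 154877.58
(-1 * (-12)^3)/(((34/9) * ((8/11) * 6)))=1782/17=104.82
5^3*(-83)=-10375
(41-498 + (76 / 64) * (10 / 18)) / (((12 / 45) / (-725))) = 238209625 / 192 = 1240675.13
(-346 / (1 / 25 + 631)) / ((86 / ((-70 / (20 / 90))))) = 1362375 / 678368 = 2.01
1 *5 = 5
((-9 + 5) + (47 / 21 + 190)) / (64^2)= 3953 / 86016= 0.05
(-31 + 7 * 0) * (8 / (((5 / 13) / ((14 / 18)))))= -501.51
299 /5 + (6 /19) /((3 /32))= 6001 /95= 63.17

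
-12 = -12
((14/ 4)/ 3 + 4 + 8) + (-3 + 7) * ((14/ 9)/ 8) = 251/ 18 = 13.94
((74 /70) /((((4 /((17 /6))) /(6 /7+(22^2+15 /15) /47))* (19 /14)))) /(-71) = -2312833 /26629260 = -0.09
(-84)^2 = 7056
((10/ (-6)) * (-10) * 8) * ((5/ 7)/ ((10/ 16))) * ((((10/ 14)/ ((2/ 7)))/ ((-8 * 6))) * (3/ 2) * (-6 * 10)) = 5000/ 7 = 714.29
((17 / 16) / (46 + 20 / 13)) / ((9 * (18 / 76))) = 4199 / 400464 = 0.01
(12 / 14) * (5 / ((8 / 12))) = 45 / 7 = 6.43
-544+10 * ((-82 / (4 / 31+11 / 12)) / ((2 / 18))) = -7601.48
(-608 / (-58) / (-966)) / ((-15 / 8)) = 1216 / 210105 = 0.01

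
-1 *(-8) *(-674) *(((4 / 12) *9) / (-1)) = 16176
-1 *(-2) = 2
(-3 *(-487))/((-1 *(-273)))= 487/91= 5.35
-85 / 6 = -14.17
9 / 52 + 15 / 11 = 879 / 572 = 1.54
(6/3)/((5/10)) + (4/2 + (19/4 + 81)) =367/4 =91.75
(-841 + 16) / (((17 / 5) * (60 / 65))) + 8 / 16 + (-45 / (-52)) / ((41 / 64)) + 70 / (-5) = -9967709 / 36244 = -275.02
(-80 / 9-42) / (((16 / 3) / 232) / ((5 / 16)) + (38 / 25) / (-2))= 74.13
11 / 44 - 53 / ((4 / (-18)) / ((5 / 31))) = 4801 / 124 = 38.72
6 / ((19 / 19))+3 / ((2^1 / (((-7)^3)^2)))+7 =352973 / 2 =176486.50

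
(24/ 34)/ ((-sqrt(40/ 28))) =-6* sqrt(70)/ 85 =-0.59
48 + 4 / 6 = 146 / 3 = 48.67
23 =23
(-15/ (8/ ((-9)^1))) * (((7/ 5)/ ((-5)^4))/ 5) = 189/ 25000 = 0.01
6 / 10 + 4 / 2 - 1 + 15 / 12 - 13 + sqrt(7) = -203 / 20 + sqrt(7) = -7.50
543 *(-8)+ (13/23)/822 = -4344.00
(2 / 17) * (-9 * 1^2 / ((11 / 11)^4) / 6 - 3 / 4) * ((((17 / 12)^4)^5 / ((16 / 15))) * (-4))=1195362178425756624235765 / 1135928886651103739904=1052.32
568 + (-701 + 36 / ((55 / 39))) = -5911 / 55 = -107.47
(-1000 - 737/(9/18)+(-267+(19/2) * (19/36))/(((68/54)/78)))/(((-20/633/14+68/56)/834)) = -4699573522245/365194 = -12868704.09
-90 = -90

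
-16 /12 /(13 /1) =-0.10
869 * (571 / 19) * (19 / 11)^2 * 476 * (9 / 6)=611948694 / 11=55631699.45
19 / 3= 6.33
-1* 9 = -9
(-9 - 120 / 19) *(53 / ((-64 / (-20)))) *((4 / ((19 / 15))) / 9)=-128525 / 1444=-89.01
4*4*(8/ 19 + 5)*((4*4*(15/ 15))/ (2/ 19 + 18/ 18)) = 26368/ 21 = 1255.62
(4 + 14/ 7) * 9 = 54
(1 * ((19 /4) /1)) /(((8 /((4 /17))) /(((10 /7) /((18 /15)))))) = 475 /2856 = 0.17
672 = 672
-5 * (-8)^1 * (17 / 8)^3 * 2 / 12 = 24565 / 384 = 63.97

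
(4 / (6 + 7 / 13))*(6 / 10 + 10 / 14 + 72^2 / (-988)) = -135992 / 56525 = -2.41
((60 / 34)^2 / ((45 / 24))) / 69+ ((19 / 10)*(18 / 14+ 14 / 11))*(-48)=-597051704 / 2559095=-233.31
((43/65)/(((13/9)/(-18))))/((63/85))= -13158/1183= -11.12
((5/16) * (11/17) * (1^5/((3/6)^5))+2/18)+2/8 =4181/612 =6.83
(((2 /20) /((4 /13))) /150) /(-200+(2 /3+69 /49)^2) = -93639 /8457550000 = -0.00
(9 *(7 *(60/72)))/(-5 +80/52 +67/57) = -11115/484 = -22.96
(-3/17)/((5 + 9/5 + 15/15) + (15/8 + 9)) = -40/4233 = -0.01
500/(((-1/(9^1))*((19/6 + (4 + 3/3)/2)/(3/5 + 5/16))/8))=-98550/17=-5797.06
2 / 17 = 0.12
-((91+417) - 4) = -504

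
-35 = -35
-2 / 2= -1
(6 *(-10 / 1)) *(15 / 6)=-150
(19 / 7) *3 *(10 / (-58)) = -285 / 203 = -1.40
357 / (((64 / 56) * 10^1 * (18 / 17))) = 14161 / 480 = 29.50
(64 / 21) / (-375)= -64 / 7875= -0.01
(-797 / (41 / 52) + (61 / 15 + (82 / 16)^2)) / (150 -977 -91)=38592361 / 36132480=1.07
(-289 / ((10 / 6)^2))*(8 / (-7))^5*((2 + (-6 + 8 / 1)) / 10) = 170459136 / 2100875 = 81.14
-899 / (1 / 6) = -5394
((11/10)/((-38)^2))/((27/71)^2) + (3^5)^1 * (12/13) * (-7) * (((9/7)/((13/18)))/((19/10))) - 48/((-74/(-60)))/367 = -35541945147637999/24157345712760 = -1471.27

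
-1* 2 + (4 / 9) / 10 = -88 / 45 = -1.96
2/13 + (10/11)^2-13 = -18907/1573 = -12.02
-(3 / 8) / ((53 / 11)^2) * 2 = -363 / 11236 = -0.03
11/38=0.29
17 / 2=8.50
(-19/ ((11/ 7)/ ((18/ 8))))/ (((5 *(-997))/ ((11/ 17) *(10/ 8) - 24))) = -1887669/ 14915120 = -0.13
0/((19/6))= 0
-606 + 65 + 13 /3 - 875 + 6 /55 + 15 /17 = -3956944 /2805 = -1410.68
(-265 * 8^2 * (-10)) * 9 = 1526400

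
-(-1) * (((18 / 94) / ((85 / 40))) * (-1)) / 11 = -72 / 8789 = -0.01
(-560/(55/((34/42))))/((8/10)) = -340/33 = -10.30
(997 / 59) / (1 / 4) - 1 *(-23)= 5345 / 59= 90.59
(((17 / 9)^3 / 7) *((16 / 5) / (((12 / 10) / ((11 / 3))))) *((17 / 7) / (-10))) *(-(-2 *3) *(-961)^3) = 6523017154790488 / 535815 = 12174009975.07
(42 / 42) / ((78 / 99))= 33 / 26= 1.27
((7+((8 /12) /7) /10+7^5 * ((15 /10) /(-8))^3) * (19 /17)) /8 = -848030591 /58490880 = -14.50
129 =129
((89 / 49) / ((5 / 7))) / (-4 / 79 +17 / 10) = 14062 / 9121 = 1.54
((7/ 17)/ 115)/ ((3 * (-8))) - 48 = -2252167/ 46920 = -48.00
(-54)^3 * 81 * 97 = -1237194648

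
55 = 55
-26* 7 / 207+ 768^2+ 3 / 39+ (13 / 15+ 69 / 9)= 7936185941 / 13455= 589831.73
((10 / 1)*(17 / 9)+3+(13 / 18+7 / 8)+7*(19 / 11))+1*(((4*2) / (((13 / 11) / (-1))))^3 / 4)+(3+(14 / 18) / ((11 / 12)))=-66330131 / 1740024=-38.12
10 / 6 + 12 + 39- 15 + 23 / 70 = 7979 / 210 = 38.00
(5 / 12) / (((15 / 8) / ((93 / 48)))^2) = 961 / 2160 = 0.44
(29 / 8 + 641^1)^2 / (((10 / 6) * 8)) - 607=78230027 / 2560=30558.60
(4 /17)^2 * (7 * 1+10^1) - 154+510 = 356.94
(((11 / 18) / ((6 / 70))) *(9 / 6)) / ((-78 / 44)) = -4235 / 702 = -6.03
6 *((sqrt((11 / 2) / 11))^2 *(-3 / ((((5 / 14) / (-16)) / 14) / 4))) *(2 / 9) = 25088 / 5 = 5017.60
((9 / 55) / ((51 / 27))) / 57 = 27 / 17765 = 0.00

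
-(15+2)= -17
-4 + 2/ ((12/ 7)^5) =-480857/ 124416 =-3.86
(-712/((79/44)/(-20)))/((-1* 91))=-626560/7189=-87.16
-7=-7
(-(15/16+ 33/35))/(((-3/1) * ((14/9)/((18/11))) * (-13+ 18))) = 28431/215600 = 0.13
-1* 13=-13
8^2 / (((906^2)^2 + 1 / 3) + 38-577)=6 / 63166100471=0.00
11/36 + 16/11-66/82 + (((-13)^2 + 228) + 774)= 19027865/16236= 1171.96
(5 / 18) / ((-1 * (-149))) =5 / 2682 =0.00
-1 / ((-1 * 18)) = 0.06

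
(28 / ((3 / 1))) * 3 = 28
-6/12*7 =-7/2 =-3.50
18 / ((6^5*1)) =1 / 432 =0.00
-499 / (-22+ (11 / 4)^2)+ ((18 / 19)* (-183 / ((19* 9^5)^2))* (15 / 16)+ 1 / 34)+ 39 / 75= 35.11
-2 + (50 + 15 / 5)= 51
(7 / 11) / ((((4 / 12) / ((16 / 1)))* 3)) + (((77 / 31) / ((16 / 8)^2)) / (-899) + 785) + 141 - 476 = 564290665 / 1226236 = 460.18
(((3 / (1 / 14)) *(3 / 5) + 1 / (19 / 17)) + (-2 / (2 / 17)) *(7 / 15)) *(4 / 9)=20704 / 2565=8.07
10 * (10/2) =50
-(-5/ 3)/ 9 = 5/ 27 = 0.19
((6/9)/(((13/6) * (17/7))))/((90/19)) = 0.03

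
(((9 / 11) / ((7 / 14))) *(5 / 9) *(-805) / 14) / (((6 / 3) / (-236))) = 67850 / 11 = 6168.18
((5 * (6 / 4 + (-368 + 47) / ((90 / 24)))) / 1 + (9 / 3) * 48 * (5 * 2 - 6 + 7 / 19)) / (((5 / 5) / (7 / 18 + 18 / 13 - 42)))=-74598025 / 8892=-8389.34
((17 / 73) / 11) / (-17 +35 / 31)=-527 / 395076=-0.00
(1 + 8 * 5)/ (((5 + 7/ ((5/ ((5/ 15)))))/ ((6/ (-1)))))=-45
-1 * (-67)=67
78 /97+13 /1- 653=-62002 /97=-639.20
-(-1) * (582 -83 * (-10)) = 1412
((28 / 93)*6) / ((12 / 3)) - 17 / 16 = -0.61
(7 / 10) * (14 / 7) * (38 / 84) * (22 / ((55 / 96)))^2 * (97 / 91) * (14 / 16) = 1415424 / 1625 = 871.03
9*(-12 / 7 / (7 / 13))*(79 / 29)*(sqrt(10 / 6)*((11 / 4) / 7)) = -101673*sqrt(15) / 9947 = -39.59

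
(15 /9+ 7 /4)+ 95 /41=2821 /492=5.73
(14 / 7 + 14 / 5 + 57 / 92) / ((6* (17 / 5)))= 831 / 3128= 0.27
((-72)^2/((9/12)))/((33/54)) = 124416/11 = 11310.55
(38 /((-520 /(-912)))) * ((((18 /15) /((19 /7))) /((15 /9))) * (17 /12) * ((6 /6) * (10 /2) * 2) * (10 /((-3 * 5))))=-54264 /325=-166.97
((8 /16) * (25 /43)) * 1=25 /86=0.29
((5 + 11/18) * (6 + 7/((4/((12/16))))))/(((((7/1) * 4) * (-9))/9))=-1313/896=-1.47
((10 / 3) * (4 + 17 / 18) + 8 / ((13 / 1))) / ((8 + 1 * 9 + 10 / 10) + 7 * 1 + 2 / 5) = 30005 / 44577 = 0.67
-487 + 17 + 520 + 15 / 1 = 65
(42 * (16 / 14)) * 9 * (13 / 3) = 1872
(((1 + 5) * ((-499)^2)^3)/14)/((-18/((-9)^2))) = -416837745101169027/14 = -29774124650083501.93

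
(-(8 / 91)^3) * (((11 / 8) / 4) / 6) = -88 / 2260713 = -0.00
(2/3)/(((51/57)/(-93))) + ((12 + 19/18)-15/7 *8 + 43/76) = -5926901/81396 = -72.82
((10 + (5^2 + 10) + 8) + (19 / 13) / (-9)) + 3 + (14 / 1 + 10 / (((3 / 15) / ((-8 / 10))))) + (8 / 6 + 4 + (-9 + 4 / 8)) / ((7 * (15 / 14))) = 1912 / 65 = 29.42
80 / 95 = 16 / 19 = 0.84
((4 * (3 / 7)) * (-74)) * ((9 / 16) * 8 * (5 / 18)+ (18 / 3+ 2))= -8214 / 7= -1173.43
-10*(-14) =140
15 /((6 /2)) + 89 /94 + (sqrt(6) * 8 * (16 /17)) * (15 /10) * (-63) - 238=-12096 * sqrt(6) /17 - 21813 /94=-1974.94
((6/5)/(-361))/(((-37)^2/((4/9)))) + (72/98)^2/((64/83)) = 49838429773/71195748540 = 0.70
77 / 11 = 7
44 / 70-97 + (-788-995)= -65778 / 35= -1879.37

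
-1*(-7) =7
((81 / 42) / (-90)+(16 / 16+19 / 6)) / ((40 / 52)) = 22633 / 4200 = 5.39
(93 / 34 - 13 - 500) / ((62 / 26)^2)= -89.73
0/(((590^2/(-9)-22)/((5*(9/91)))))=0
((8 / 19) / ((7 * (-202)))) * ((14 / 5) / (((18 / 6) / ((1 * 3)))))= -0.00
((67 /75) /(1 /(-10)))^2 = 17956 /225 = 79.80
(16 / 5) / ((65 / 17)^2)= 4624 / 21125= 0.22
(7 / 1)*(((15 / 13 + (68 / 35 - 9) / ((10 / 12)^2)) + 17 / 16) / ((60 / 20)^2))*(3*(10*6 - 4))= -10123127 / 9750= -1038.27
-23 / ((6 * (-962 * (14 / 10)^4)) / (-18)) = -43125 / 2309762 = -0.02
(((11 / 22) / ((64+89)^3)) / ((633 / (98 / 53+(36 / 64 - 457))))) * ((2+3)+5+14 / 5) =-256994 / 200263877955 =-0.00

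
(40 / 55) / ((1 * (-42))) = -4 / 231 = -0.02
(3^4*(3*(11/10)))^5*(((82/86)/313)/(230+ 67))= 18837453843150129/1345900000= 13996176.42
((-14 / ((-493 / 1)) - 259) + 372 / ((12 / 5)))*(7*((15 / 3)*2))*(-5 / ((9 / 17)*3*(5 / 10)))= 11960200 / 261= 45824.52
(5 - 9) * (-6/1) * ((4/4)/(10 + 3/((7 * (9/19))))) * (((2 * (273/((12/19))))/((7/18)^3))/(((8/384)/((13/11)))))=32359481856/17633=1835165.99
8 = 8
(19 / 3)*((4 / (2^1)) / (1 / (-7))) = -266 / 3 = -88.67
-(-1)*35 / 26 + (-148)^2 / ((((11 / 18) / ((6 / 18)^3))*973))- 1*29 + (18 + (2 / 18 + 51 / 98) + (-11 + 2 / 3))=-157707430 / 8765757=-17.99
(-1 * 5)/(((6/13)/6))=-65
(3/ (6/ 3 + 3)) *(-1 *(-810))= 486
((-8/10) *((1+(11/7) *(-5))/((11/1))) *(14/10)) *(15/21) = 192/385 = 0.50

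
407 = 407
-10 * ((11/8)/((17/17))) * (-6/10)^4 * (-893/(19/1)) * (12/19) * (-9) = -1130679/2375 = -476.08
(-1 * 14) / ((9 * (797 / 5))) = -70 / 7173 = -0.01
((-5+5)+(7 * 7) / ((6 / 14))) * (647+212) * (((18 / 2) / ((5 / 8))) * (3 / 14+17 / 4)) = 6313650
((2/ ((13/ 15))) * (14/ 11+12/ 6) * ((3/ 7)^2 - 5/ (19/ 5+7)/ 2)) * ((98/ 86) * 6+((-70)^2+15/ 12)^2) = -1900641084585/ 219128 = -8673656.88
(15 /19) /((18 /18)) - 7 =-118 /19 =-6.21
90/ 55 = 18/ 11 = 1.64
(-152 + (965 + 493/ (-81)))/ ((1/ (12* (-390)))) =-33987200/ 9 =-3776355.56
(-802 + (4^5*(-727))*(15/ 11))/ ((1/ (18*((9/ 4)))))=-452609451/ 11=-41146313.73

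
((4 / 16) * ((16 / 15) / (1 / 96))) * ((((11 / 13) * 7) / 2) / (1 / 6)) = 29568 / 65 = 454.89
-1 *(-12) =12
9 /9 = 1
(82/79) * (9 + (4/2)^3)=1394/79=17.65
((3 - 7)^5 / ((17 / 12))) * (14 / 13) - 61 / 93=-16012457 / 20553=-779.08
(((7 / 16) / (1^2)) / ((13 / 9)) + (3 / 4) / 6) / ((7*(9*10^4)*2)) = 89 / 262080000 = 0.00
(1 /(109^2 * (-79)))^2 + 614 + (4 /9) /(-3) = 14601165004343801 /23786138235627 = 613.85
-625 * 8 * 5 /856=-3125 /107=-29.21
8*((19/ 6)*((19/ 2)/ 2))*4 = 1444/ 3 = 481.33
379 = 379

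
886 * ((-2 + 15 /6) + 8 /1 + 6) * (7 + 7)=179858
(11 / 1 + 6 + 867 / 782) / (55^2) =833 / 139150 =0.01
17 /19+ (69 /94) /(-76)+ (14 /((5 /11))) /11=131631 /35720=3.69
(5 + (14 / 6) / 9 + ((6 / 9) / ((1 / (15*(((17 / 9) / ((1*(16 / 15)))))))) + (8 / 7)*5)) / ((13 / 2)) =43367 / 9828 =4.41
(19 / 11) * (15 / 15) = 19 / 11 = 1.73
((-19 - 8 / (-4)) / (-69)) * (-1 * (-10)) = 170 / 69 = 2.46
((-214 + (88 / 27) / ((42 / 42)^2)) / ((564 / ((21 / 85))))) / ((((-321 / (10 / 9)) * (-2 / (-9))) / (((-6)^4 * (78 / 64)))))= 776685 / 341972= 2.27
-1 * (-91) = 91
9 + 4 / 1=13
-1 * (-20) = 20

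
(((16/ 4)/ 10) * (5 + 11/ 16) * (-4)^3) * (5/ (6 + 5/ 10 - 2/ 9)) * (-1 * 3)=39312/ 113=347.89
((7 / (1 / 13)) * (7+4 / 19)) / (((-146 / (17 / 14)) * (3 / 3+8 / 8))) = -30277 / 11096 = -2.73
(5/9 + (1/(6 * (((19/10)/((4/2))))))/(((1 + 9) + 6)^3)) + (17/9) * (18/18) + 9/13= 14280899/4552704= 3.14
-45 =-45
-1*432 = -432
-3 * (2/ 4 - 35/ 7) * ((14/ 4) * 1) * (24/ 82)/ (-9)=-1.54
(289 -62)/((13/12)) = 2724/13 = 209.54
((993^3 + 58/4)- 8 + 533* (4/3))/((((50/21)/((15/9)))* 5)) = 8224837943/60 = 137080632.38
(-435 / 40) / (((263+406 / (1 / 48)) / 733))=-63771 / 158008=-0.40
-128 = -128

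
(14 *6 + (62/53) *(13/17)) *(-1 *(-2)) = 152980/901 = 169.79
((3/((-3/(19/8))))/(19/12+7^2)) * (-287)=13.48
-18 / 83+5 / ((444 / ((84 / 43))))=-25733 / 132053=-0.19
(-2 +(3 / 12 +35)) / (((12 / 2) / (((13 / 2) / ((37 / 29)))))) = 50141 / 1776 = 28.23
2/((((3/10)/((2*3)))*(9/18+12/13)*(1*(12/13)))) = 3380/111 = 30.45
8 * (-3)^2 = 72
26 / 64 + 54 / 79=2755 / 2528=1.09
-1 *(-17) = 17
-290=-290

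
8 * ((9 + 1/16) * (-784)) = -56840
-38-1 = -39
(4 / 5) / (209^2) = 4 / 218405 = 0.00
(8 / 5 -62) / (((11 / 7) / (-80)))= 33824 / 11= 3074.91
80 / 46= 40 / 23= 1.74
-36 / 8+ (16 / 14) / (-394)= -4.50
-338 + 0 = -338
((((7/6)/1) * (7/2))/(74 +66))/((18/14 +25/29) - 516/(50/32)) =-7105/79923264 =-0.00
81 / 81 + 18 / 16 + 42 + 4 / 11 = 3915 / 88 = 44.49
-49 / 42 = -7 / 6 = -1.17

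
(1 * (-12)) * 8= -96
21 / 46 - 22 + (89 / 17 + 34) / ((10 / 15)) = 14588 / 391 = 37.31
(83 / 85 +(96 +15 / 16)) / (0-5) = -133163 / 6800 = -19.58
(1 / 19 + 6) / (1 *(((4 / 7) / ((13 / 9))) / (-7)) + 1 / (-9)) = -659295 / 18259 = -36.11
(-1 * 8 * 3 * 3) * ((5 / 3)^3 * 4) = -4000 / 3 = -1333.33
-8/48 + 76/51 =1.32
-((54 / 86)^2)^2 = -531441 / 3418801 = -0.16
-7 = -7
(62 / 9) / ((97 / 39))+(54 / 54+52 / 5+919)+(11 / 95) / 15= 128988457 / 138225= 933.18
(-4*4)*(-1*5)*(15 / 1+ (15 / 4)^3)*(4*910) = 19724250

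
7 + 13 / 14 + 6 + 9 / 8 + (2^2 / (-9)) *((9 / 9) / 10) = 37823 / 2520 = 15.01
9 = 9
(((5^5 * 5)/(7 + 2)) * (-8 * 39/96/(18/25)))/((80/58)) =-29453125/5184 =-5681.54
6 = 6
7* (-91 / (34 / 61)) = -38857 / 34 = -1142.85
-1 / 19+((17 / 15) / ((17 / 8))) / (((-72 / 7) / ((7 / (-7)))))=-2 / 2565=-0.00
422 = 422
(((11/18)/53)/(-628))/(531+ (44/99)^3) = -891/25772666584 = -0.00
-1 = -1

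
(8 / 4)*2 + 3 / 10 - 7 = -2.70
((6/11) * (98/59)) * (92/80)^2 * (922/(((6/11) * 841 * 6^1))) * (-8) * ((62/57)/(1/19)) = -740874022/11164275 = -66.36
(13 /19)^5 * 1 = 371293 /2476099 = 0.15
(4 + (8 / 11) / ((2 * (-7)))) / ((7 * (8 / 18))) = 684 / 539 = 1.27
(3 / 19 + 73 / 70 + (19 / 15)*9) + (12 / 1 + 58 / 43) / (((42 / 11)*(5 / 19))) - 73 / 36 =4912031 / 205884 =23.86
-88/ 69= -1.28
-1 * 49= -49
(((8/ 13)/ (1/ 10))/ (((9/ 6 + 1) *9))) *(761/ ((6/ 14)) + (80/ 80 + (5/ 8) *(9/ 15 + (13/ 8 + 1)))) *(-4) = -683014/ 351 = -1945.91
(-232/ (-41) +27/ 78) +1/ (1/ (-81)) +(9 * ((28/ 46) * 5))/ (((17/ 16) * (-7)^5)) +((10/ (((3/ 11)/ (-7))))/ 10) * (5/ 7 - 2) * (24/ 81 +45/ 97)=-49.91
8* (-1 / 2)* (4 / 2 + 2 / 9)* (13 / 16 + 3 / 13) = -9.27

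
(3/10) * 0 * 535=0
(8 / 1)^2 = 64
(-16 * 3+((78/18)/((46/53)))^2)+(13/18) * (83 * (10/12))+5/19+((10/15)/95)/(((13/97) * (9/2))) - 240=-278108243/1306630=-212.84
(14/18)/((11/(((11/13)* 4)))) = 28/117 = 0.24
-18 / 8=-9 / 4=-2.25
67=67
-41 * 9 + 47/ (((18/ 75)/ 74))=42368/ 3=14122.67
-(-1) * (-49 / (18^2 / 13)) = -637 / 324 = -1.97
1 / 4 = 0.25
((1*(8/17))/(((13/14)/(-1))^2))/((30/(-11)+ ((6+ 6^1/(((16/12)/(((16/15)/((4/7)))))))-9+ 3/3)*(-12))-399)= -86240/75614487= -0.00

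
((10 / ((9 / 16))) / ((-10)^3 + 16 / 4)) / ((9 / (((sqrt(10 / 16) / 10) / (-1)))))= sqrt(10) / 20169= 0.00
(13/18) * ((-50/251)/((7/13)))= -4225/15813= -0.27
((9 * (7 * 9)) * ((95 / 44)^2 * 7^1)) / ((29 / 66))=107460675 / 2552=42108.41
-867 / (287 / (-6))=18.13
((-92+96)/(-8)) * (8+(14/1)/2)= -15/2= -7.50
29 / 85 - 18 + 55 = 3174 / 85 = 37.34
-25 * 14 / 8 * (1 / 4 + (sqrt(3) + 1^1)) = -175 * sqrt(3) / 4 - 875 / 16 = -130.46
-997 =-997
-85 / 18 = -4.72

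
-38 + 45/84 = -1049/28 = -37.46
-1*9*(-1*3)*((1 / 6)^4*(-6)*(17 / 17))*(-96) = 12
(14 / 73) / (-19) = -14 / 1387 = -0.01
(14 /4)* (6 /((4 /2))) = 21 /2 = 10.50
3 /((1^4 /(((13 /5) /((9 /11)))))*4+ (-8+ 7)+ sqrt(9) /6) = 858 /217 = 3.95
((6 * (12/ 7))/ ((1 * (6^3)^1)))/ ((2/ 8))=4/ 21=0.19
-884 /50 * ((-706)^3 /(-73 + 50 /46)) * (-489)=874667665603992 /20675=42305570283.14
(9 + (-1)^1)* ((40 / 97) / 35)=64 / 679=0.09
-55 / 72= -0.76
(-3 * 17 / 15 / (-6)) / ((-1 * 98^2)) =-17 / 288120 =-0.00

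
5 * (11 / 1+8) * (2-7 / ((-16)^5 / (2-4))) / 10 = 19.00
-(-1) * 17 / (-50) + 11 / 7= 431 / 350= 1.23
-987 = -987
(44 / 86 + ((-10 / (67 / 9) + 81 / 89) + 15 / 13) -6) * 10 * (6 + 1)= -1112457220 / 3333317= -333.74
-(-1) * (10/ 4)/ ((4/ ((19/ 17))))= 95/ 136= 0.70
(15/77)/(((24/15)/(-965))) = -72375/616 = -117.49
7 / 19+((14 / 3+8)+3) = 914 / 57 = 16.04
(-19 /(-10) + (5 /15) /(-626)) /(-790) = -4459 /1854525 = -0.00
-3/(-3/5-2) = 15/13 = 1.15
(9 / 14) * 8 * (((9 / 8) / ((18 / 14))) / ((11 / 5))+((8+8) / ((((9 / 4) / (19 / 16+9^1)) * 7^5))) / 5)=26528401 / 12941390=2.05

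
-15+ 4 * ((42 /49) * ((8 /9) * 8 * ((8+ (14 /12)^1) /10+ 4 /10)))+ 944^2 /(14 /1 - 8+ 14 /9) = 631684219 /5355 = 117961.57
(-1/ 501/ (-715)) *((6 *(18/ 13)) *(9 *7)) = 0.00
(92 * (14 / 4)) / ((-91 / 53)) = -2438 / 13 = -187.54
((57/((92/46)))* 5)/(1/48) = 6840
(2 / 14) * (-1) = -1 / 7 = -0.14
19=19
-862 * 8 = -6896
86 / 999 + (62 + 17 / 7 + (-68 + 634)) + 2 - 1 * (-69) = 701.51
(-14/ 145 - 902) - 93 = -144289/ 145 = -995.10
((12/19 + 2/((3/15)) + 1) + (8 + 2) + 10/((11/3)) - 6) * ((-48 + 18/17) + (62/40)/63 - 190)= -6490609087/1492260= -4349.52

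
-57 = -57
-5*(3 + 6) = -45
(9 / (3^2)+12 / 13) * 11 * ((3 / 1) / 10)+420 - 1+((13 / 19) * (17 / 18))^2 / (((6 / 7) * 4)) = 15526503043 / 36492768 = 425.47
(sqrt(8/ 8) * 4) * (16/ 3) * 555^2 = 6571200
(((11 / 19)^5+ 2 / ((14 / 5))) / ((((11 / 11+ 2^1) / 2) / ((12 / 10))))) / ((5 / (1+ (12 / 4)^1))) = 216125632 / 433317325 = 0.50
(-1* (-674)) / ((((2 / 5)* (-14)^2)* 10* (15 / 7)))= 337 / 840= 0.40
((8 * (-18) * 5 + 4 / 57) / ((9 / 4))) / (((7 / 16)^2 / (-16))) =672333824 / 25137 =26746.78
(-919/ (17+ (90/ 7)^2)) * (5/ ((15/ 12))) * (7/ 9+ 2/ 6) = -1801240/ 80397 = -22.40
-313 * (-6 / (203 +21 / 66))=13772 / 1491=9.24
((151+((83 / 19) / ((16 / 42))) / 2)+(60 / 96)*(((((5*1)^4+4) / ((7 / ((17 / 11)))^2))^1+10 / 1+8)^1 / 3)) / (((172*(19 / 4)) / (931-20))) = 822006923449 / 4417721616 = 186.07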